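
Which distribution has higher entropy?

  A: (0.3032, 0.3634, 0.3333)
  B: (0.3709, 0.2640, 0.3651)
A

Both distributions are close to uniform, making this a harder comparison.

H(A) = 1.5810 bits
H(B) = 1.5687 bits

The distribution closer to uniform has higher entropy.
Answer: A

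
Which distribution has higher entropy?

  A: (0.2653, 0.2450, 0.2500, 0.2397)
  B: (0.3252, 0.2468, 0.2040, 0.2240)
A

Both distributions are close to uniform, making this a harder comparison.

H(A) = 1.9990 bits
H(B) = 1.9765 bits

The distribution closer to uniform has higher entropy.
Answer: A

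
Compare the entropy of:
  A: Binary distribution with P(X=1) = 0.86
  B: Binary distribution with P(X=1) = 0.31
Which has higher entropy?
B

For binary distributions, entropy is maximized at p=0.5 and decreases as p moves toward 0 or 1.

H(A) = H(0.86) = 0.5842 bits
H(B) = H(0.31) = 0.8932 bits

Distribution B (p=0.31) is closer to uniform (p=0.5), so it has higher entropy.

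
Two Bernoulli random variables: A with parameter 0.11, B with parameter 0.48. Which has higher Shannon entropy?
B

For binary distributions, entropy is maximized at p=0.5 and decreases as p moves toward 0 or 1.

H(A) = H(0.11) = 0.4999 bits
H(B) = H(0.48) = 0.9988 bits

Distribution B (p=0.48) is closer to uniform (p=0.5), so it has higher entropy.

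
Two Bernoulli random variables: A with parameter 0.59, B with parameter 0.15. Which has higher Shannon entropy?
A

For binary distributions, entropy is maximized at p=0.5 and decreases as p moves toward 0 or 1.

H(A) = H(0.59) = 0.9765 bits
H(B) = H(0.15) = 0.6098 bits

Distribution A (p=0.59) is closer to uniform (p=0.5), so it has higher entropy.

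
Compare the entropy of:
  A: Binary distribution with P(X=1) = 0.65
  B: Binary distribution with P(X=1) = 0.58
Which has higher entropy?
B

For binary distributions, entropy is maximized at p=0.5 and decreases as p moves toward 0 or 1.

H(A) = H(0.65) = 0.9341 bits
H(B) = H(0.58) = 0.9815 bits

Distribution B (p=0.58) is closer to uniform (p=0.5), so it has higher entropy.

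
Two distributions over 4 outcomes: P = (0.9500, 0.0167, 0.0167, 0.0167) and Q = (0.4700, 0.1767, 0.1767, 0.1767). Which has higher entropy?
Q

P is highly concentrated on one outcome (95%), making it nearly deterministic. Q spreads its mass more evenly (max 47%). The more spread-out distribution has higher entropy: H(P) ≈ 0.366 bits, H(Q) ≈ 1.837 bits.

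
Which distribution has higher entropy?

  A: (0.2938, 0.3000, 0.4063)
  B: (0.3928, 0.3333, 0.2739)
B

Both distributions are close to uniform, making this a harder comparison.

H(A) = 1.5682 bits
H(B) = 1.5696 bits

The distribution closer to uniform has higher entropy.
Answer: B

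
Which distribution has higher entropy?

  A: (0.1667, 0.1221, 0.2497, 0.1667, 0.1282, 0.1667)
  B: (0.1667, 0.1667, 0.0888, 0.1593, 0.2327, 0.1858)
A

Both distributions are close to uniform, making this a harder comparison.

H(A) = 2.5427 bits
H(B) = 2.5348 bits

The distribution closer to uniform has higher entropy.
Answer: A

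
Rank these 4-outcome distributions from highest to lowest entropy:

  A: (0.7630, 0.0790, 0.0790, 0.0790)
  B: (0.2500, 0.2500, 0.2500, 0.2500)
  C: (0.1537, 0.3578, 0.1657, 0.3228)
B > C > A

Key insight: Entropy is maximized by uniform distributions and minimized by concentrated distributions.

- Uniform distributions have maximum entropy log₂(4) = 2.0000 bits
- The more "peaked" or concentrated a distribution, the lower its entropy

Entropies:
  H(A) = 1.1657 bits
  H(B) = 2.0000 bits
  H(C) = 1.9020 bits

Ranking: B > C > A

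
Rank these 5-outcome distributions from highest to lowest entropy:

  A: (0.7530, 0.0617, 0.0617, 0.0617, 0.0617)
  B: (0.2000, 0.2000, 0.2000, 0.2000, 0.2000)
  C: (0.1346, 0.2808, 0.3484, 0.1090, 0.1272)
B > C > A

Key insight: Entropy is maximized by uniform distributions and minimized by concentrated distributions.

- Uniform distributions have maximum entropy log₂(5) = 2.3219 bits
- The more "peaked" or concentrated a distribution, the lower its entropy

Entropies:
  H(A) = 1.3005 bits
  H(B) = 2.3219 bits
  H(C) = 2.1609 bits

Ranking: B > C > A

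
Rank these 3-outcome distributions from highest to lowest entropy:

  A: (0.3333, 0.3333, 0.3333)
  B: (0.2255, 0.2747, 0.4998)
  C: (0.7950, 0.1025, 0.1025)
A > B > C

Key insight: Entropy is maximized by uniform distributions and minimized by concentrated distributions.

- Uniform distributions have maximum entropy log₂(3) = 1.5850 bits
- The more "peaked" or concentrated a distribution, the lower its entropy

Entropies:
  H(A) = 1.5850 bits
  H(B) = 1.4967 bits
  H(C) = 0.9368 bits

Ranking: A > B > C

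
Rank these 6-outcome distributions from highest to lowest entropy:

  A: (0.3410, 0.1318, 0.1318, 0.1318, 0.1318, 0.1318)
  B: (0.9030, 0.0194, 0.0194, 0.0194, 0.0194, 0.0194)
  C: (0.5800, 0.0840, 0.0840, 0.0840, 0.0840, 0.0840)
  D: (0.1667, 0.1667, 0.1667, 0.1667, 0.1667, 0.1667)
D > A > C > B

Key insight: Entropy is maximized by uniform distributions and minimized by concentrated distributions.

Entropies:
  H(A) = 2.4559 bits
  H(B) = 0.6846 bits
  H(C) = 1.9567 bits
  H(D) = 2.5850 bits

Ranking: D > A > C > B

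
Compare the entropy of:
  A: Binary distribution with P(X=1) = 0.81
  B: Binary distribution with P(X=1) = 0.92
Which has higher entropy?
A

For binary distributions, entropy is maximized at p=0.5 and decreases as p moves toward 0 or 1.

H(A) = H(0.81) = 0.7015 bits
H(B) = H(0.92) = 0.4022 bits

Distribution A (p=0.81) is closer to uniform (p=0.5), so it has higher entropy.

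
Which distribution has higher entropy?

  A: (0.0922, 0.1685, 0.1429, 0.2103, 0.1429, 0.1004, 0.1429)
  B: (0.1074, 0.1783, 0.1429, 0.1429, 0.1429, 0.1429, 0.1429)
B

Both distributions are close to uniform, making this a harder comparison.

H(A) = 2.7592 bits
H(B) = 2.7946 bits

The distribution closer to uniform has higher entropy.
Answer: B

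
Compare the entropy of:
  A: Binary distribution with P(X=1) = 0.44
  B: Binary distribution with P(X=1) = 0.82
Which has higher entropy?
A

For binary distributions, entropy is maximized at p=0.5 and decreases as p moves toward 0 or 1.

H(A) = H(0.44) = 0.9896 bits
H(B) = H(0.82) = 0.6801 bits

Distribution A (p=0.44) is closer to uniform (p=0.5), so it has higher entropy.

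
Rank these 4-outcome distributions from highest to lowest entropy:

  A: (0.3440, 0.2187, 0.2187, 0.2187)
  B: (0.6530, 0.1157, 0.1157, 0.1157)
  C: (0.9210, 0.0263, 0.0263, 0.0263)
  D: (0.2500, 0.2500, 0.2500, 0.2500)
D > A > B > C

Key insight: Entropy is maximized by uniform distributions and minimized by concentrated distributions.

Entropies:
  H(A) = 1.9683 bits
  H(B) = 1.4813 bits
  H(C) = 0.5239 bits
  H(D) = 2.0000 bits

Ranking: D > A > B > C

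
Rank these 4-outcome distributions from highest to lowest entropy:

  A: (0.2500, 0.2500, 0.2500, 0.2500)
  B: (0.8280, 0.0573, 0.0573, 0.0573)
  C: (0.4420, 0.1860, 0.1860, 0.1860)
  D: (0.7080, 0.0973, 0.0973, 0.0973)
A > C > D > B

Key insight: Entropy is maximized by uniform distributions and minimized by concentrated distributions.

Entropies:
  H(A) = 2.0000 bits
  H(B) = 0.9349 bits
  H(C) = 1.8747 bits
  H(D) = 1.3341 bits

Ranking: A > C > D > B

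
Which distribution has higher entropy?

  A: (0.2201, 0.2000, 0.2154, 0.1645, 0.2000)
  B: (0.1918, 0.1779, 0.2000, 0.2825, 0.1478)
A

Both distributions are close to uniform, making this a harder comparison.

H(A) = 2.3148 bits
H(B) = 2.2873 bits

The distribution closer to uniform has higher entropy.
Answer: A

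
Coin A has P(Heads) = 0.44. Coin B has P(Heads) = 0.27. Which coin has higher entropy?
A

For binary distributions, entropy is maximized at p=0.5 and decreases as p moves toward 0 or 1.

H(A) = H(0.44) = 0.9896 bits
H(B) = H(0.27) = 0.8415 bits

Distribution A (p=0.44) is closer to uniform (p=0.5), so it has higher entropy.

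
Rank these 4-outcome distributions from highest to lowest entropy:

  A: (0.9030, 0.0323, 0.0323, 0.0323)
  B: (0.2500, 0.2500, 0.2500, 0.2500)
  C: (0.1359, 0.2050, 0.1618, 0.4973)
B > C > A

Key insight: Entropy is maximized by uniform distributions and minimized by concentrated distributions.

- Uniform distributions have maximum entropy log₂(4) = 2.0000 bits
- The more "peaked" or concentrated a distribution, the lower its entropy

Entropies:
  H(A) = 0.6132 bits
  H(B) = 2.0000 bits
  H(C) = 1.7864 bits

Ranking: B > C > A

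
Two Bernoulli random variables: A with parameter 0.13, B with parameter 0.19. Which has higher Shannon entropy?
B

For binary distributions, entropy is maximized at p=0.5 and decreases as p moves toward 0 or 1.

H(A) = H(0.13) = 0.5574 bits
H(B) = H(0.19) = 0.7015 bits

Distribution B (p=0.19) is closer to uniform (p=0.5), so it has higher entropy.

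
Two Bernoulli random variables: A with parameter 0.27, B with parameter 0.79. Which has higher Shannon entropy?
A

For binary distributions, entropy is maximized at p=0.5 and decreases as p moves toward 0 or 1.

H(A) = H(0.27) = 0.8415 bits
H(B) = H(0.79) = 0.7415 bits

Distribution A (p=0.27) is closer to uniform (p=0.5), so it has higher entropy.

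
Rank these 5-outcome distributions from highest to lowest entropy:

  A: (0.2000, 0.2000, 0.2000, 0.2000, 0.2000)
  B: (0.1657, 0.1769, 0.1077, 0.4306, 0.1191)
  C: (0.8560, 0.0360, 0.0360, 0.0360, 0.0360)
A > B > C

Key insight: Entropy is maximized by uniform distributions and minimized by concentrated distributions.

- Uniform distributions have maximum entropy log₂(5) = 2.3219 bits
- The more "peaked" or concentrated a distribution, the lower its entropy

Entropies:
  H(A) = 2.3219 bits
  H(B) = 2.1070 bits
  H(C) = 0.8826 bits

Ranking: A > B > C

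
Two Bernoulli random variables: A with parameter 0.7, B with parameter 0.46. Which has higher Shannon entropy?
B

For binary distributions, entropy is maximized at p=0.5 and decreases as p moves toward 0 or 1.

H(A) = H(0.7) = 0.8813 bits
H(B) = H(0.46) = 0.9954 bits

Distribution B (p=0.46) is closer to uniform (p=0.5), so it has higher entropy.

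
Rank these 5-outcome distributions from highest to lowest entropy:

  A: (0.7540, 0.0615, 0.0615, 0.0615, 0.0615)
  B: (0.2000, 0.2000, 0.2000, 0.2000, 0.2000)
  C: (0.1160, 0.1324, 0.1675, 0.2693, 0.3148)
B > C > A

Key insight: Entropy is maximized by uniform distributions and minimized by concentrated distributions.

- Uniform distributions have maximum entropy log₂(5) = 2.3219 bits
- The more "peaked" or concentrated a distribution, the lower its entropy

Entropies:
  H(A) = 1.2969 bits
  H(B) = 2.3219 bits
  H(C) = 2.2131 bits

Ranking: B > C > A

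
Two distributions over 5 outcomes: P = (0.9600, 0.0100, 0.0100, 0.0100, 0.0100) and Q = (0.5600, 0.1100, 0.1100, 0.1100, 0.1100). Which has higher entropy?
Q

P is highly concentrated on one outcome (96%), making it nearly deterministic. Q spreads its mass more evenly (max 56%). The more spread-out distribution has higher entropy: H(P) ≈ 0.322 bits, H(Q) ≈ 1.870 bits.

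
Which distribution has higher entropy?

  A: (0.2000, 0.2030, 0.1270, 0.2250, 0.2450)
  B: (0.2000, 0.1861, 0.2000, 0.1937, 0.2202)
B

Both distributions are close to uniform, making this a harder comparison.

H(A) = 2.2908 bits
H(B) = 2.3196 bits

The distribution closer to uniform has higher entropy.
Answer: B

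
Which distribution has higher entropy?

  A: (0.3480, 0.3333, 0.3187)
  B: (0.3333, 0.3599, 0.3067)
A

Both distributions are close to uniform, making this a harder comparison.

H(A) = 1.5840 bits
H(B) = 1.5819 bits

The distribution closer to uniform has higher entropy.
Answer: A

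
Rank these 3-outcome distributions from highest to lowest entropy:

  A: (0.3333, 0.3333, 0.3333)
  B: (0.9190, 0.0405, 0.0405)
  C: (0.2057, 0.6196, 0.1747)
A > C > B

Key insight: Entropy is maximized by uniform distributions and minimized by concentrated distributions.

- Uniform distributions have maximum entropy log₂(3) = 1.5850 bits
- The more "peaked" or concentrated a distribution, the lower its entropy

Entropies:
  H(A) = 1.5850 bits
  H(B) = 0.4867 bits
  H(C) = 1.3369 bits

Ranking: A > C > B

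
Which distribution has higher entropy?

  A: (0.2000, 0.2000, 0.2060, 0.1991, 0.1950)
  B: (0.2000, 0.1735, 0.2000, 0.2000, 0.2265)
A

Both distributions are close to uniform, making this a harder comparison.

H(A) = 2.3217 bits
H(B) = 2.3169 bits

The distribution closer to uniform has higher entropy.
Answer: A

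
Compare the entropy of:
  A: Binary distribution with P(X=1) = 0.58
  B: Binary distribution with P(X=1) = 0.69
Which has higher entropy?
A

For binary distributions, entropy is maximized at p=0.5 and decreases as p moves toward 0 or 1.

H(A) = H(0.58) = 0.9815 bits
H(B) = H(0.69) = 0.8932 bits

Distribution A (p=0.58) is closer to uniform (p=0.5), so it has higher entropy.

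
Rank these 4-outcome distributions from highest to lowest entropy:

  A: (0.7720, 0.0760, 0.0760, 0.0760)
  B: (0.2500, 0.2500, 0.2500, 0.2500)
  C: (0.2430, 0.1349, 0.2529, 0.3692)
B > C > A

Key insight: Entropy is maximized by uniform distributions and minimized by concentrated distributions.

- Uniform distributions have maximum entropy log₂(4) = 2.0000 bits
- The more "peaked" or concentrated a distribution, the lower its entropy

Entropies:
  H(A) = 1.1359 bits
  H(B) = 2.0000 bits
  H(C) = 1.9182 bits

Ranking: B > C > A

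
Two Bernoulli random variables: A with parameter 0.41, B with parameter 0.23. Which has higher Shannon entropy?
A

For binary distributions, entropy is maximized at p=0.5 and decreases as p moves toward 0 or 1.

H(A) = H(0.41) = 0.9765 bits
H(B) = H(0.23) = 0.7780 bits

Distribution A (p=0.41) is closer to uniform (p=0.5), so it has higher entropy.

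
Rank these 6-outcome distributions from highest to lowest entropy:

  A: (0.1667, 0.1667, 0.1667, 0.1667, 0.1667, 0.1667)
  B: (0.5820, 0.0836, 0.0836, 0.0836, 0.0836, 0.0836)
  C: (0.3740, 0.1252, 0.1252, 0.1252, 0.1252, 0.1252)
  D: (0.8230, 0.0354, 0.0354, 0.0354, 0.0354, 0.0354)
A > C > B > D

Key insight: Entropy is maximized by uniform distributions and minimized by concentrated distributions.

Entropies:
  H(A) = 2.5850 bits
  H(B) = 1.9511 bits
  H(C) = 2.4072 bits
  H(D) = 1.0845 bits

Ranking: A > C > B > D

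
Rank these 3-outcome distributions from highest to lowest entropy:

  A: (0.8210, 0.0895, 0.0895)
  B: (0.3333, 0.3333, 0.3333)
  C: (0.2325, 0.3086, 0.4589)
B > C > A

Key insight: Entropy is maximized by uniform distributions and minimized by concentrated distributions.

- Uniform distributions have maximum entropy log₂(3) = 1.5850 bits
- The more "peaked" or concentrated a distribution, the lower its entropy

Entropies:
  H(A) = 0.8569 bits
  H(B) = 1.5850 bits
  H(C) = 1.5285 bits

Ranking: B > C > A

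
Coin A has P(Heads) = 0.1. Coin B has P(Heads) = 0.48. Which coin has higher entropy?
B

For binary distributions, entropy is maximized at p=0.5 and decreases as p moves toward 0 or 1.

H(A) = H(0.1) = 0.4690 bits
H(B) = H(0.48) = 0.9988 bits

Distribution B (p=0.48) is closer to uniform (p=0.5), so it has higher entropy.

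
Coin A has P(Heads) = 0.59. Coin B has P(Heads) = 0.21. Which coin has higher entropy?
A

For binary distributions, entropy is maximized at p=0.5 and decreases as p moves toward 0 or 1.

H(A) = H(0.59) = 0.9765 bits
H(B) = H(0.21) = 0.7415 bits

Distribution A (p=0.59) is closer to uniform (p=0.5), so it has higher entropy.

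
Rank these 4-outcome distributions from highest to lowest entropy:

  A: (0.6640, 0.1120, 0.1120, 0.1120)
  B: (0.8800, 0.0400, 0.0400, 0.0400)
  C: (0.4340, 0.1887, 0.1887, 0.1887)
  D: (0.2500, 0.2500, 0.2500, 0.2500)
D > C > A > B

Key insight: Entropy is maximized by uniform distributions and minimized by concentrated distributions.

Entropies:
  H(A) = 1.4535 bits
  H(B) = 0.7196 bits
  H(C) = 1.8845 bits
  H(D) = 2.0000 bits

Ranking: D > C > A > B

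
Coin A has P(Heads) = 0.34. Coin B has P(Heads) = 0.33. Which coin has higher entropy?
A

For binary distributions, entropy is maximized at p=0.5 and decreases as p moves toward 0 or 1.

H(A) = H(0.34) = 0.9248 bits
H(B) = H(0.33) = 0.9149 bits

Distribution A (p=0.34) is closer to uniform (p=0.5), so it has higher entropy.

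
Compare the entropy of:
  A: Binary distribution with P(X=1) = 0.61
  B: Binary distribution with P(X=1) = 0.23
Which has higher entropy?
A

For binary distributions, entropy is maximized at p=0.5 and decreases as p moves toward 0 or 1.

H(A) = H(0.61) = 0.9648 bits
H(B) = H(0.23) = 0.7780 bits

Distribution A (p=0.61) is closer to uniform (p=0.5), so it has higher entropy.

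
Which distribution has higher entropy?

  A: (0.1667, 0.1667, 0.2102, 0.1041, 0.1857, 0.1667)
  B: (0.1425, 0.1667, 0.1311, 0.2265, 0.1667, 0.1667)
B

Both distributions are close to uniform, making this a harder comparison.

H(A) = 2.5563 bits
H(B) = 2.5625 bits

The distribution closer to uniform has higher entropy.
Answer: B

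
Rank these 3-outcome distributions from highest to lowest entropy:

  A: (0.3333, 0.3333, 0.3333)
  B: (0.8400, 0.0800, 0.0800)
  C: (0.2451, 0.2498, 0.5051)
A > C > B

Key insight: Entropy is maximized by uniform distributions and minimized by concentrated distributions.

- Uniform distributions have maximum entropy log₂(3) = 1.5850 bits
- The more "peaked" or concentrated a distribution, the lower its entropy

Entropies:
  H(A) = 1.5850 bits
  H(B) = 0.7943 bits
  H(C) = 1.4948 bits

Ranking: A > C > B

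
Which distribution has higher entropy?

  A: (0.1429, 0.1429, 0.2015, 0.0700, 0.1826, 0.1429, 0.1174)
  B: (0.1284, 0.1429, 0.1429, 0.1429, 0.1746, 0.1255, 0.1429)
B

Both distributions are close to uniform, making this a harder comparison.

H(A) = 2.7481 bits
H(B) = 2.7999 bits

The distribution closer to uniform has higher entropy.
Answer: B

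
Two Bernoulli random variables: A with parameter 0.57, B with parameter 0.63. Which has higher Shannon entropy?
A

For binary distributions, entropy is maximized at p=0.5 and decreases as p moves toward 0 or 1.

H(A) = H(0.57) = 0.9858 bits
H(B) = H(0.63) = 0.9507 bits

Distribution A (p=0.57) is closer to uniform (p=0.5), so it has higher entropy.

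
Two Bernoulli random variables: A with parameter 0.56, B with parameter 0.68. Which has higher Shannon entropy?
A

For binary distributions, entropy is maximized at p=0.5 and decreases as p moves toward 0 or 1.

H(A) = H(0.56) = 0.9896 bits
H(B) = H(0.68) = 0.9044 bits

Distribution A (p=0.56) is closer to uniform (p=0.5), so it has higher entropy.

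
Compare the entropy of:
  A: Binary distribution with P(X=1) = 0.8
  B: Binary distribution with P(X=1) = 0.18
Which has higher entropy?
A

For binary distributions, entropy is maximized at p=0.5 and decreases as p moves toward 0 or 1.

H(A) = H(0.8) = 0.7219 bits
H(B) = H(0.18) = 0.6801 bits

Distribution A (p=0.8) is closer to uniform (p=0.5), so it has higher entropy.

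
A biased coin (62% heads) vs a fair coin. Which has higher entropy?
Fair coin

The fair coin is uniform (p=0.5), maximizing binary entropy at 1 bit. The biased coin has H(0.62) ≈ 0.958 bits — its outcome is more predictable, so its entropy is lower.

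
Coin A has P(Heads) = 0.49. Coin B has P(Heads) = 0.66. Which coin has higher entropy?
A

For binary distributions, entropy is maximized at p=0.5 and decreases as p moves toward 0 or 1.

H(A) = H(0.49) = 0.9997 bits
H(B) = H(0.66) = 0.9248 bits

Distribution A (p=0.49) is closer to uniform (p=0.5), so it has higher entropy.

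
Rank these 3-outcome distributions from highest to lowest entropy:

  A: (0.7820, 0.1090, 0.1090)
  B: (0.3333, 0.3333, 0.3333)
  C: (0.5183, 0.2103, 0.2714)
B > C > A

Key insight: Entropy is maximized by uniform distributions and minimized by concentrated distributions.

- Uniform distributions have maximum entropy log₂(3) = 1.5850 bits
- The more "peaked" or concentrated a distribution, the lower its entropy

Entropies:
  H(A) = 0.9745 bits
  H(B) = 1.5850 bits
  H(C) = 1.4751 bits

Ranking: B > C > A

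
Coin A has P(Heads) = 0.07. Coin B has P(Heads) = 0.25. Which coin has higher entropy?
B

For binary distributions, entropy is maximized at p=0.5 and decreases as p moves toward 0 or 1.

H(A) = H(0.07) = 0.3659 bits
H(B) = H(0.25) = 0.8113 bits

Distribution B (p=0.25) is closer to uniform (p=0.5), so it has higher entropy.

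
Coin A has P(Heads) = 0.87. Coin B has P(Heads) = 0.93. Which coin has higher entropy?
A

For binary distributions, entropy is maximized at p=0.5 and decreases as p moves toward 0 or 1.

H(A) = H(0.87) = 0.5574 bits
H(B) = H(0.93) = 0.3659 bits

Distribution A (p=0.87) is closer to uniform (p=0.5), so it has higher entropy.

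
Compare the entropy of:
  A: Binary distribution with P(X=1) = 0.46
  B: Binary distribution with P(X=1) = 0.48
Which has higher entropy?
B

For binary distributions, entropy is maximized at p=0.5 and decreases as p moves toward 0 or 1.

H(A) = H(0.46) = 0.9954 bits
H(B) = H(0.48) = 0.9988 bits

Distribution B (p=0.48) is closer to uniform (p=0.5), so it has higher entropy.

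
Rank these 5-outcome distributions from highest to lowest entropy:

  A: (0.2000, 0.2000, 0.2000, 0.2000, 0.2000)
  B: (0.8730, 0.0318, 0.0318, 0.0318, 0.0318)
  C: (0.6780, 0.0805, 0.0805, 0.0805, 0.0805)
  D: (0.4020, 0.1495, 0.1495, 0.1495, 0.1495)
A > D > C > B

Key insight: Entropy is maximized by uniform distributions and minimized by concentrated distributions.

Entropies:
  H(A) = 2.3219 bits
  H(B) = 0.8032 bits
  H(C) = 1.5505 bits
  H(D) = 2.1681 bits

Ranking: A > D > C > B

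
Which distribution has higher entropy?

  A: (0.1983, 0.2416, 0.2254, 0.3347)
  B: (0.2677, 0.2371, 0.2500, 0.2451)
B

Both distributions are close to uniform, making this a harder comparison.

H(A) = 1.9710 bits
H(B) = 1.9986 bits

The distribution closer to uniform has higher entropy.
Answer: B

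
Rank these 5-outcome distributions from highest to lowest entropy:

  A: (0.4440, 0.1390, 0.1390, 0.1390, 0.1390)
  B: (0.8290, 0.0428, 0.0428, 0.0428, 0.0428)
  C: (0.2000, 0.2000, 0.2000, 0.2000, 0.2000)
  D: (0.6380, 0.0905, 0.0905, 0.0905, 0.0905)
C > A > D > B

Key insight: Entropy is maximized by uniform distributions and minimized by concentrated distributions.

Entropies:
  H(A) = 2.1029 bits
  H(B) = 1.0020 bits
  H(C) = 2.3219 bits
  H(D) = 1.6683 bits

Ranking: C > A > D > B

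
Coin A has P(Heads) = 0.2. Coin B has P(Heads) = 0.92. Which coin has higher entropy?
A

For binary distributions, entropy is maximized at p=0.5 and decreases as p moves toward 0 or 1.

H(A) = H(0.2) = 0.7219 bits
H(B) = H(0.92) = 0.4022 bits

Distribution A (p=0.2) is closer to uniform (p=0.5), so it has higher entropy.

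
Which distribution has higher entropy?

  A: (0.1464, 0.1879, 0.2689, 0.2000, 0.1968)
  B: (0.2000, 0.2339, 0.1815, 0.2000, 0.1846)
B

Both distributions are close to uniform, making this a harder comparison.

H(A) = 2.2944 bits
H(B) = 2.3159 bits

The distribution closer to uniform has higher entropy.
Answer: B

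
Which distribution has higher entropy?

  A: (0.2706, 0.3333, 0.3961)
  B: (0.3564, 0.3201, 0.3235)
B

Both distributions are close to uniform, making this a harder comparison.

H(A) = 1.5678 bits
H(B) = 1.5832 bits

The distribution closer to uniform has higher entropy.
Answer: B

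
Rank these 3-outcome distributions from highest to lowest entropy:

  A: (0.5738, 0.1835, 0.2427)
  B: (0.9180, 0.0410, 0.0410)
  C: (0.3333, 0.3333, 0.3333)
C > A > B

Key insight: Entropy is maximized by uniform distributions and minimized by concentrated distributions.

- Uniform distributions have maximum entropy log₂(3) = 1.5850 bits
- The more "peaked" or concentrated a distribution, the lower its entropy

Entropies:
  H(A) = 1.4045 bits
  H(B) = 0.4912 bits
  H(C) = 1.5850 bits

Ranking: C > A > B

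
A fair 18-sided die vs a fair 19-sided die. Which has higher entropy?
19-sided die

Both are uniform distributions; for uniform over n outcomes, H = log₂(n). H(18-sided) = log₂(18) = 4.170 bits and H(19-sided) = log₂(19) = 4.248 bits. More outcomes in a uniform distribution means higher entropy.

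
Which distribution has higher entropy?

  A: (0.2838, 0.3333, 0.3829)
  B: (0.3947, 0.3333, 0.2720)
A

Both distributions are close to uniform, making this a harder comparison.

H(A) = 1.5743 bits
H(B) = 1.5686 bits

The distribution closer to uniform has higher entropy.
Answer: A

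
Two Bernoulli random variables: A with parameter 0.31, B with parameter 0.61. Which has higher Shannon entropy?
B

For binary distributions, entropy is maximized at p=0.5 and decreases as p moves toward 0 or 1.

H(A) = H(0.31) = 0.8932 bits
H(B) = H(0.61) = 0.9648 bits

Distribution B (p=0.61) is closer to uniform (p=0.5), so it has higher entropy.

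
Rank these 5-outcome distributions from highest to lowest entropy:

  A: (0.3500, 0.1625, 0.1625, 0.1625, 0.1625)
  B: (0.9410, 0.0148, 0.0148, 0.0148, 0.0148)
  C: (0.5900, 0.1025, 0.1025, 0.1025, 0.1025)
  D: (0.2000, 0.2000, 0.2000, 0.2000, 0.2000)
D > A > C > B

Key insight: Entropy is maximized by uniform distributions and minimized by concentrated distributions.

Entropies:
  H(A) = 2.2341 bits
  H(B) = 0.4415 bits
  H(C) = 1.7965 bits
  H(D) = 2.3219 bits

Ranking: D > A > C > B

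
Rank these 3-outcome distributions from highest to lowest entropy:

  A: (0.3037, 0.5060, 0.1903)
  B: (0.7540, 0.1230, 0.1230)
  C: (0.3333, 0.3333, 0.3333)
C > A > B

Key insight: Entropy is maximized by uniform distributions and minimized by concentrated distributions.

- Uniform distributions have maximum entropy log₂(3) = 1.5850 bits
- The more "peaked" or concentrated a distribution, the lower its entropy

Entropies:
  H(A) = 1.4749 bits
  H(B) = 1.0509 bits
  H(C) = 1.5850 bits

Ranking: C > A > B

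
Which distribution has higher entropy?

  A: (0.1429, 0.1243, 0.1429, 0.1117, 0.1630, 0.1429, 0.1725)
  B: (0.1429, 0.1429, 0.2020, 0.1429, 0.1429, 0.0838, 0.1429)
A

Both distributions are close to uniform, making this a harder comparison.

H(A) = 2.7941 bits
H(B) = 2.7710 bits

The distribution closer to uniform has higher entropy.
Answer: A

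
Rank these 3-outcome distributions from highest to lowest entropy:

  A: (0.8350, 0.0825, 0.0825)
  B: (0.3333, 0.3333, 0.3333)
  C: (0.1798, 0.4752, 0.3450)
B > C > A

Key insight: Entropy is maximized by uniform distributions and minimized by concentrated distributions.

- Uniform distributions have maximum entropy log₂(3) = 1.5850 bits
- The more "peaked" or concentrated a distribution, the lower its entropy

Entropies:
  H(A) = 0.8111 bits
  H(B) = 1.5850 bits
  H(C) = 1.4849 bits

Ranking: B > C > A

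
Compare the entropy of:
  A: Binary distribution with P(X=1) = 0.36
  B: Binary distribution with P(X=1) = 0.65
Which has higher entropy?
A

For binary distributions, entropy is maximized at p=0.5 and decreases as p moves toward 0 or 1.

H(A) = H(0.36) = 0.9427 bits
H(B) = H(0.65) = 0.9341 bits

Distribution A (p=0.36) is closer to uniform (p=0.5), so it has higher entropy.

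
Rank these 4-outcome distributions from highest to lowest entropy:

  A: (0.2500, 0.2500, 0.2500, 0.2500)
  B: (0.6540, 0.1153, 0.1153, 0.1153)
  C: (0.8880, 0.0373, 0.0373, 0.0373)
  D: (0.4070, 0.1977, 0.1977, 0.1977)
A > D > B > C

Key insight: Entropy is maximized by uniform distributions and minimized by concentrated distributions.

Entropies:
  H(A) = 2.0000 bits
  H(B) = 1.4788 bits
  H(C) = 0.6834 bits
  H(D) = 1.9148 bits

Ranking: A > D > B > C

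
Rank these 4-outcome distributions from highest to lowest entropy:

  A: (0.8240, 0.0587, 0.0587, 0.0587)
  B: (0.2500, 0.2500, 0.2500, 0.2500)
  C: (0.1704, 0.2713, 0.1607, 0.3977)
B > C > A

Key insight: Entropy is maximized by uniform distributions and minimized by concentrated distributions.

- Uniform distributions have maximum entropy log₂(4) = 2.0000 bits
- The more "peaked" or concentrated a distribution, the lower its entropy

Entropies:
  H(A) = 0.9502 bits
  H(B) = 2.0000 bits
  H(C) = 1.8984 bits

Ranking: B > C > A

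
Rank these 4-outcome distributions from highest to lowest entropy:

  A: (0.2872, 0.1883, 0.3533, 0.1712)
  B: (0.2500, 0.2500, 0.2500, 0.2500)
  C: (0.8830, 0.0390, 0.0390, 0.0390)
B > A > C

Key insight: Entropy is maximized by uniform distributions and minimized by concentrated distributions.

- Uniform distributions have maximum entropy log₂(4) = 2.0000 bits
- The more "peaked" or concentrated a distribution, the lower its entropy

Entropies:
  H(A) = 1.9367 bits
  H(B) = 2.0000 bits
  H(C) = 0.7061 bits

Ranking: B > A > C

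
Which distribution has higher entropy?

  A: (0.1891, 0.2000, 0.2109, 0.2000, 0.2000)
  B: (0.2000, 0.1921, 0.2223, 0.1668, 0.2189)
A

Both distributions are close to uniform, making this a harder comparison.

H(A) = 2.3211 bits
H(B) = 2.3145 bits

The distribution closer to uniform has higher entropy.
Answer: A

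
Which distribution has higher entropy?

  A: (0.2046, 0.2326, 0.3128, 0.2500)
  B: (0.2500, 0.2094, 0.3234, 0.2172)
A

Both distributions are close to uniform, making this a harder comparison.

H(A) = 1.9822 bits
H(B) = 1.9775 bits

The distribution closer to uniform has higher entropy.
Answer: A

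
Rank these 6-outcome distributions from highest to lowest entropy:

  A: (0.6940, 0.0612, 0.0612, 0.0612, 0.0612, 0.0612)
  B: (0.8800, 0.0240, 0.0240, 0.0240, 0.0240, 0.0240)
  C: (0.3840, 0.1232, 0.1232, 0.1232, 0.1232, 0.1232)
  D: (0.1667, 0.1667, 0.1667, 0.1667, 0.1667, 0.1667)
D > C > A > B

Key insight: Entropy is maximized by uniform distributions and minimized by concentrated distributions.

Entropies:
  H(A) = 1.5990 bits
  H(B) = 0.8080 bits
  H(C) = 2.3911 bits
  H(D) = 2.5850 bits

Ranking: D > C > A > B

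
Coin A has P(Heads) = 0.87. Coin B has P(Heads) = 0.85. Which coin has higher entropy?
B

For binary distributions, entropy is maximized at p=0.5 and decreases as p moves toward 0 or 1.

H(A) = H(0.87) = 0.5574 bits
H(B) = H(0.85) = 0.6098 bits

Distribution B (p=0.85) is closer to uniform (p=0.5), so it has higher entropy.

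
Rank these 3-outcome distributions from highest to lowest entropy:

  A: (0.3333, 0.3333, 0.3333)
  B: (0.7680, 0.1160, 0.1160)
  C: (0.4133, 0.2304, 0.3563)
A > C > B

Key insight: Entropy is maximized by uniform distributions and minimized by concentrated distributions.

- Uniform distributions have maximum entropy log₂(3) = 1.5850 bits
- The more "peaked" or concentrated a distribution, the lower its entropy

Entropies:
  H(A) = 1.5850 bits
  H(B) = 1.0135 bits
  H(C) = 1.5452 bits

Ranking: A > C > B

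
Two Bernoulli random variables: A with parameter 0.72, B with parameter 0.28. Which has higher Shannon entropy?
Equal

For binary distributions, entropy is maximized at p=0.5 and decreases as p moves toward 0 or 1.

H(A) = H(0.72) = 0.8555 bits
H(B) = H(0.28) = 0.8555 bits

Both distributions are equally far from uniform (|0.72-0.5| = |0.28-0.5|), so they have the same entropy.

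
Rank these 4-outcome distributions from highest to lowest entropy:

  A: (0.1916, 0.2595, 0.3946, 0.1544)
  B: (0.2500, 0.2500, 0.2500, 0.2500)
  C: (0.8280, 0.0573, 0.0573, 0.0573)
B > A > C

Key insight: Entropy is maximized by uniform distributions and minimized by concentrated distributions.

- Uniform distributions have maximum entropy log₂(4) = 2.0000 bits
- The more "peaked" or concentrated a distribution, the lower its entropy

Entropies:
  H(A) = 1.9072 bits
  H(B) = 2.0000 bits
  H(C) = 0.9349 bits

Ranking: B > A > C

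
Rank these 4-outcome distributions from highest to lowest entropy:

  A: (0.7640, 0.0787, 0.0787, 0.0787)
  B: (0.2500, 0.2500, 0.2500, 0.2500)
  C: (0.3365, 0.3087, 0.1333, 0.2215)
B > C > A

Key insight: Entropy is maximized by uniform distributions and minimized by concentrated distributions.

- Uniform distributions have maximum entropy log₂(4) = 2.0000 bits
- The more "peaked" or concentrated a distribution, the lower its entropy

Entropies:
  H(A) = 1.1624 bits
  H(B) = 2.0000 bits
  H(C) = 1.9214 bits

Ranking: B > C > A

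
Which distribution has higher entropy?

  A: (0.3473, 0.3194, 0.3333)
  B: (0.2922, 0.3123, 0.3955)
A

Both distributions are close to uniform, making this a harder comparison.

H(A) = 1.5841 bits
H(B) = 1.5723 bits

The distribution closer to uniform has higher entropy.
Answer: A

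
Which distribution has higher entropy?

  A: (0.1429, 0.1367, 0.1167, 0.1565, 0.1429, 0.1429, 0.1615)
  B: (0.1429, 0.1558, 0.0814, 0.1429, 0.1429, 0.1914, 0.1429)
A

Both distributions are close to uniform, making this a harder comparison.

H(A) = 2.8009 bits
H(B) = 2.7732 bits

The distribution closer to uniform has higher entropy.
Answer: A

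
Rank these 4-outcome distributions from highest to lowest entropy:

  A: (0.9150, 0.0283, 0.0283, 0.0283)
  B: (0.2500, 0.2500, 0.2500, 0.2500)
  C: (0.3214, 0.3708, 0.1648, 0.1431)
B > C > A

Key insight: Entropy is maximized by uniform distributions and minimized by concentrated distributions.

- Uniform distributions have maximum entropy log₂(4) = 2.0000 bits
- The more "peaked" or concentrated a distribution, the lower its entropy

Entropies:
  H(A) = 0.5543 bits
  H(B) = 2.0000 bits
  H(C) = 1.8870 bits

Ranking: B > C > A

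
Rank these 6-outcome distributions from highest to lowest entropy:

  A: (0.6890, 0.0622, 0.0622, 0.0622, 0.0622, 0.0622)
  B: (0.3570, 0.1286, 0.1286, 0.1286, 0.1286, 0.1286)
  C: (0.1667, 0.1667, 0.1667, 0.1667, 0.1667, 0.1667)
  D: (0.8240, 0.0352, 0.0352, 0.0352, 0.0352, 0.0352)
C > B > A > D

Key insight: Entropy is maximized by uniform distributions and minimized by concentrated distributions.

Entropies:
  H(A) = 1.6164 bits
  H(B) = 2.4332 bits
  H(C) = 2.5850 bits
  H(D) = 1.0799 bits

Ranking: C > B > A > D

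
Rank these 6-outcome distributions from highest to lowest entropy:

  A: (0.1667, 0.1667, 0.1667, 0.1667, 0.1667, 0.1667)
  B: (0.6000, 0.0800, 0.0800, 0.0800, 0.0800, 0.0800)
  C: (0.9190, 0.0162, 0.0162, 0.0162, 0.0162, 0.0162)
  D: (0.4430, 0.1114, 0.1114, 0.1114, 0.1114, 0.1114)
A > D > B > C

Key insight: Entropy is maximized by uniform distributions and minimized by concentrated distributions.

Entropies:
  H(A) = 2.5850 bits
  H(B) = 1.8997 bits
  H(C) = 0.5938 bits
  H(D) = 2.2839 bits

Ranking: A > D > B > C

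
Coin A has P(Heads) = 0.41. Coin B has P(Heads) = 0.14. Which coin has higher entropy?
A

For binary distributions, entropy is maximized at p=0.5 and decreases as p moves toward 0 or 1.

H(A) = H(0.41) = 0.9765 bits
H(B) = H(0.14) = 0.5842 bits

Distribution A (p=0.41) is closer to uniform (p=0.5), so it has higher entropy.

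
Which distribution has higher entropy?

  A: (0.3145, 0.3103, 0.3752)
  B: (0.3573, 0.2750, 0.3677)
A

Both distributions are close to uniform, making this a harder comparison.

H(A) = 1.5794 bits
H(B) = 1.5735 bits

The distribution closer to uniform has higher entropy.
Answer: A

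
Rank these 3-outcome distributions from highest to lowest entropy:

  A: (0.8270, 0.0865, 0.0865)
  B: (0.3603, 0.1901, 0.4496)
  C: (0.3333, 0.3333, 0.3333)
C > B > A

Key insight: Entropy is maximized by uniform distributions and minimized by concentrated distributions.

- Uniform distributions have maximum entropy log₂(3) = 1.5850 bits
- The more "peaked" or concentrated a distribution, the lower its entropy

Entropies:
  H(A) = 0.8375 bits
  H(B) = 1.5045 bits
  H(C) = 1.5850 bits

Ranking: C > B > A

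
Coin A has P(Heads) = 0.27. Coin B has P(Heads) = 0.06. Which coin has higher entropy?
A

For binary distributions, entropy is maximized at p=0.5 and decreases as p moves toward 0 or 1.

H(A) = H(0.27) = 0.8415 bits
H(B) = H(0.06) = 0.3274 bits

Distribution A (p=0.27) is closer to uniform (p=0.5), so it has higher entropy.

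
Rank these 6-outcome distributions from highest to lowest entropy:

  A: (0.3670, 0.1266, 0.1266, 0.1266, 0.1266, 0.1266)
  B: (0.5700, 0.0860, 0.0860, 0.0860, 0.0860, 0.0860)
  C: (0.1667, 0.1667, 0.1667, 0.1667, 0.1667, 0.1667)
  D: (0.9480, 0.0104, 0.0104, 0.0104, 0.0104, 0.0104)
C > A > B > D

Key insight: Entropy is maximized by uniform distributions and minimized by concentrated distributions.

Entropies:
  H(A) = 2.4181 bits
  H(B) = 1.9842 bits
  H(C) = 2.5850 bits
  H(D) = 0.4156 bits

Ranking: C > A > B > D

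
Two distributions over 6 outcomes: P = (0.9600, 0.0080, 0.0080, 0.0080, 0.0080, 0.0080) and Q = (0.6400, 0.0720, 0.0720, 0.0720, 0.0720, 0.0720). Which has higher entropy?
Q

P is highly concentrated on one outcome (96%), making it nearly deterministic. Q spreads its mass more evenly (max 64%). The more spread-out distribution has higher entropy: H(P) ≈ 0.335 bits, H(Q) ≈ 1.779 bits.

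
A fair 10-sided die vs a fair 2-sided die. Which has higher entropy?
10-sided die

Both are uniform distributions; for uniform over n outcomes, H = log₂(n). H(10-sided) = log₂(10) = 3.322 bits and H(2-sided) = log₂(2) = 1.000 bits. More outcomes in a uniform distribution means higher entropy.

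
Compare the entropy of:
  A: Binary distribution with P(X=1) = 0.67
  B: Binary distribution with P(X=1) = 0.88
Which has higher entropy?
A

For binary distributions, entropy is maximized at p=0.5 and decreases as p moves toward 0 or 1.

H(A) = H(0.67) = 0.9149 bits
H(B) = H(0.88) = 0.5294 bits

Distribution A (p=0.67) is closer to uniform (p=0.5), so it has higher entropy.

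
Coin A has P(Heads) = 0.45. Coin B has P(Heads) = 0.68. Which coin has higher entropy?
A

For binary distributions, entropy is maximized at p=0.5 and decreases as p moves toward 0 or 1.

H(A) = H(0.45) = 0.9928 bits
H(B) = H(0.68) = 0.9044 bits

Distribution A (p=0.45) is closer to uniform (p=0.5), so it has higher entropy.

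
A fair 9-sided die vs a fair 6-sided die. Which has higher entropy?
9-sided die

Both are uniform distributions; for uniform over n outcomes, H = log₂(n). H(9-sided) = log₂(9) = 3.170 bits and H(6-sided) = log₂(6) = 2.585 bits. More outcomes in a uniform distribution means higher entropy.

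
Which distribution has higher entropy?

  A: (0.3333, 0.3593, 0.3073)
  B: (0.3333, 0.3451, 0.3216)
B

Both distributions are close to uniform, making this a harder comparison.

H(A) = 1.5820 bits
H(B) = 1.5844 bits

The distribution closer to uniform has higher entropy.
Answer: B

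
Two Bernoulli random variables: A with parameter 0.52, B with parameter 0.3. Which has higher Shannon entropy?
A

For binary distributions, entropy is maximized at p=0.5 and decreases as p moves toward 0 or 1.

H(A) = H(0.52) = 0.9988 bits
H(B) = H(0.3) = 0.8813 bits

Distribution A (p=0.52) is closer to uniform (p=0.5), so it has higher entropy.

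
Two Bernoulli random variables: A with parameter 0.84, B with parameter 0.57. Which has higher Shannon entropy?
B

For binary distributions, entropy is maximized at p=0.5 and decreases as p moves toward 0 or 1.

H(A) = H(0.84) = 0.6343 bits
H(B) = H(0.57) = 0.9858 bits

Distribution B (p=0.57) is closer to uniform (p=0.5), so it has higher entropy.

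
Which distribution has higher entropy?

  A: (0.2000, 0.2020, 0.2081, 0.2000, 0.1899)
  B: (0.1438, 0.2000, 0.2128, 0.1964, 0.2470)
A

Both distributions are close to uniform, making this a harder comparison.

H(A) = 2.3213 bits
H(B) = 2.3012 bits

The distribution closer to uniform has higher entropy.
Answer: A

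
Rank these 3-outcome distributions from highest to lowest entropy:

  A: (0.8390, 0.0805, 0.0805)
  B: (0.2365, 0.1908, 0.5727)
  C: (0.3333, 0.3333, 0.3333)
C > B > A

Key insight: Entropy is maximized by uniform distributions and minimized by concentrated distributions.

- Uniform distributions have maximum entropy log₂(3) = 1.5850 bits
- The more "peaked" or concentrated a distribution, the lower its entropy

Entropies:
  H(A) = 0.7977 bits
  H(B) = 1.4085 bits
  H(C) = 1.5850 bits

Ranking: C > B > A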